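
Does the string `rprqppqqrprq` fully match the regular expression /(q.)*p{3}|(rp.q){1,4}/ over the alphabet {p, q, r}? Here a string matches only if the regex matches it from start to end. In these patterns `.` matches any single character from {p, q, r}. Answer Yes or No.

No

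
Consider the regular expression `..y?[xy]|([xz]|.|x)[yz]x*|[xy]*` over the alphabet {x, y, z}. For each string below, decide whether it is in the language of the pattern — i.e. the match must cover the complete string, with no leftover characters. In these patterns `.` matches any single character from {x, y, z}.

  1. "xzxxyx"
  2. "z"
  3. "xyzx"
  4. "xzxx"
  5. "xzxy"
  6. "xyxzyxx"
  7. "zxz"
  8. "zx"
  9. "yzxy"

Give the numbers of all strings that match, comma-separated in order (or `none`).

4

1 → no match
2 → no match
3 → no match
4 → match
5 → no match
6 → no match
7 → no match
8 → no match
9 → no match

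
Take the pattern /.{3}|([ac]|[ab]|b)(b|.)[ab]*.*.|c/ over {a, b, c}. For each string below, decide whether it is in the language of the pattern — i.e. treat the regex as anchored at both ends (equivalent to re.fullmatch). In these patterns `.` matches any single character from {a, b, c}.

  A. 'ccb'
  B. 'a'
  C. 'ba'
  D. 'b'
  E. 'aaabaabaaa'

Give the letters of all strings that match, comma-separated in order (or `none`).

A. 'ccb' → match
B. 'a' → no match
C. 'ba' → no match
D. 'b' → no match
E. 'aaabaabaaa' → match

A, E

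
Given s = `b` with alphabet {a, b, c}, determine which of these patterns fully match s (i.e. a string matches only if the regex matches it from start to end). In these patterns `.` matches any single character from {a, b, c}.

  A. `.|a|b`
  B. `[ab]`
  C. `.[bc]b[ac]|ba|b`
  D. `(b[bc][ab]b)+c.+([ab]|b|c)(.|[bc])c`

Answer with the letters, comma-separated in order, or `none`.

A, B, C

A → match
B → match
C → match
D → no match — must end with `c`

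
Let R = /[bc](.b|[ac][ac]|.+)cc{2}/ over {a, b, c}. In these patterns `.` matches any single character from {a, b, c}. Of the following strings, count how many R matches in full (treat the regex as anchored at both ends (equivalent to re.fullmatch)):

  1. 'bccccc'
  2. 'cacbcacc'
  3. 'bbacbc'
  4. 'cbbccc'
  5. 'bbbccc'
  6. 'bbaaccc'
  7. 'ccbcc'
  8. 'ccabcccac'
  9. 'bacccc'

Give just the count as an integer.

5

1 → match
2 → no match
3 → no match
4 → match
5 → match
6 → match
7 → no match
8 → no match
9 → match
Total matched: 5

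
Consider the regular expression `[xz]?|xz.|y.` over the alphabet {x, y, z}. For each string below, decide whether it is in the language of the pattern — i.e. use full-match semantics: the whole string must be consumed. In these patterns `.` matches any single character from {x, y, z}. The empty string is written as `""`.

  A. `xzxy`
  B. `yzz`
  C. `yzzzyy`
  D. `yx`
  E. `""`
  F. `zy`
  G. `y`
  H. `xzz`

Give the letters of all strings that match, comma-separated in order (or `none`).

A → no match
B → no match
C → no match
D → match
E → match
F → no match
G → no match
H → match

D, E, H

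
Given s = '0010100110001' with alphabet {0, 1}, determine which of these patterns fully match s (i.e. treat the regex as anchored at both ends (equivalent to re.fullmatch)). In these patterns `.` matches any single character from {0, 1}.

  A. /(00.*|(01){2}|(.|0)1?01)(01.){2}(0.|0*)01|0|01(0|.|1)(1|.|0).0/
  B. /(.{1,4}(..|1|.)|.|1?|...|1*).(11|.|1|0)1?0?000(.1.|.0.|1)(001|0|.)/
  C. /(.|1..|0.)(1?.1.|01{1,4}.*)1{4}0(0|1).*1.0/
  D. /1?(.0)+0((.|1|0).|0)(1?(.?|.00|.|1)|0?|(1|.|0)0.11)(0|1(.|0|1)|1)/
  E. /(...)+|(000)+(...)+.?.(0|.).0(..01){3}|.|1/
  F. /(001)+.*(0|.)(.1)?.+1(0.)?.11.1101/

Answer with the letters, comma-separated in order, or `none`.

A, D

A → match
B → no match
C → no match — must end with '0'
D → match
E → no match
F → no match — must end with '1101'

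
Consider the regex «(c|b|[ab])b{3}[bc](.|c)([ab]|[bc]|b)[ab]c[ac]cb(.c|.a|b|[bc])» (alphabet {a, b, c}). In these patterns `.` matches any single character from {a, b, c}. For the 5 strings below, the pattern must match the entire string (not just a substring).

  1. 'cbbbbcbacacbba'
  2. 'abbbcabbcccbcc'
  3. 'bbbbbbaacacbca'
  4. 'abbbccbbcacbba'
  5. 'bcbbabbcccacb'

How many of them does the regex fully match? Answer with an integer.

1 → match
2 → match
3 → match
4 → match
5 → no match
Total matched: 4

4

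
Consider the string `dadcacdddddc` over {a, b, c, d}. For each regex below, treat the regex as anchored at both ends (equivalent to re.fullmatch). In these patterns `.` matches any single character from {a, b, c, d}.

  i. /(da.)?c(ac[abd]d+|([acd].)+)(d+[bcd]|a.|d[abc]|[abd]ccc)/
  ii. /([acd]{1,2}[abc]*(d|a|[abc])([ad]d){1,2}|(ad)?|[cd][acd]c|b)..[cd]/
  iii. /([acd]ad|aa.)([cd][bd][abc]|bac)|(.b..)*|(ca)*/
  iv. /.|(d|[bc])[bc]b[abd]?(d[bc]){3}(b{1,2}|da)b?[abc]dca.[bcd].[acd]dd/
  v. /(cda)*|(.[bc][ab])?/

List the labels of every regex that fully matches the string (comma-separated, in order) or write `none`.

i → match
ii → no match
iii → no match
iv → no match
v → no match

i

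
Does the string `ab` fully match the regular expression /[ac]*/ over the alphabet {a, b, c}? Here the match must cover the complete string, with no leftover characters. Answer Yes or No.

No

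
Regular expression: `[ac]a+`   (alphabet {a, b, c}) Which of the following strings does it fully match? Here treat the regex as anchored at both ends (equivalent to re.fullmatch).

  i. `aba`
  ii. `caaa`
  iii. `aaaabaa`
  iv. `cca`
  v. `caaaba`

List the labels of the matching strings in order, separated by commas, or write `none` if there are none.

i → no match
ii → match
iii → no match
iv → no match
v → no match

ii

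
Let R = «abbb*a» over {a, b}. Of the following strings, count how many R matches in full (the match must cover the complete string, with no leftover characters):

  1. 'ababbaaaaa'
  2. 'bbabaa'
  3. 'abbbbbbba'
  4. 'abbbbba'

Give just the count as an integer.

2

1 → no match — must start with 'abb'
2 → no match — must start with 'abb'
3 → match
4 → match
Total matched: 2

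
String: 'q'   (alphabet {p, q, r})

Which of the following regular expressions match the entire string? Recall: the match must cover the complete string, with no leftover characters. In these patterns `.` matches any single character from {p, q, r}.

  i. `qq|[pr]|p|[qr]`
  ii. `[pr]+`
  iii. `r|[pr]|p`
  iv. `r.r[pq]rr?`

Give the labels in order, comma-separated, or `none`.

i → match
ii → no match
iii → no match
iv → no match — must start with 'r'

i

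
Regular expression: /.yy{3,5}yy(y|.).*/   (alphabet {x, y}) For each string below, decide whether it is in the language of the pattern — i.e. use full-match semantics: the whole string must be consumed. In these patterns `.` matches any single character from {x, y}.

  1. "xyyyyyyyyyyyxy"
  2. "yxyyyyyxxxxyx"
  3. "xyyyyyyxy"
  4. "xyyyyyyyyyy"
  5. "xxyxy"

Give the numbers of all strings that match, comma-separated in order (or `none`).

1, 3, 4

1 → match
2 → no match
3 → match
4 → match
5 → no match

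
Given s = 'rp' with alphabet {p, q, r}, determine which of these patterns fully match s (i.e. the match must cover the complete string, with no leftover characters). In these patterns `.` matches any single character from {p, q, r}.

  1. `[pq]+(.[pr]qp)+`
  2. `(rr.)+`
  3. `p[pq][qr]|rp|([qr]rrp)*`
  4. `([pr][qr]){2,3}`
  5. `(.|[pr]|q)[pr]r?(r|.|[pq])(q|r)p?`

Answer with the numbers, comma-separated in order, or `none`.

3

1 → no match — must end with 'qp'
2 → no match — must start with 'rr'
3 → match
4 → no match
5 → no match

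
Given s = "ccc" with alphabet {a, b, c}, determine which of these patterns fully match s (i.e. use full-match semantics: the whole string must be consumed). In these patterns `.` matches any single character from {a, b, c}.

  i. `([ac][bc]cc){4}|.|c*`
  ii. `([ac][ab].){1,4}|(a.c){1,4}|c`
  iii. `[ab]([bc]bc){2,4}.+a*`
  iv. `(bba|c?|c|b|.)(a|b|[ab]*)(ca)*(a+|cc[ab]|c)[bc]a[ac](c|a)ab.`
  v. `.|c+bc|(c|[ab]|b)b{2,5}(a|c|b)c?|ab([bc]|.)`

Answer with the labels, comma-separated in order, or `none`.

i

i → match
ii → no match
iii → no match
iv → no match
v → no match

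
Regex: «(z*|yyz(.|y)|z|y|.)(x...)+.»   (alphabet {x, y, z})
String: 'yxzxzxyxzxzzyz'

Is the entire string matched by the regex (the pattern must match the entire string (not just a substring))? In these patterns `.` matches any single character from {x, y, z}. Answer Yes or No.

Yes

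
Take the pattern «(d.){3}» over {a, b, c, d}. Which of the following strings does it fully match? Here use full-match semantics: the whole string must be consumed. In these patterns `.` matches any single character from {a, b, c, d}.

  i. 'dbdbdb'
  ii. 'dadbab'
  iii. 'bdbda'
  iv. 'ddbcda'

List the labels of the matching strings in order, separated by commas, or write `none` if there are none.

i → match
ii → no match
iii → no match — must start with 'd'
iv → no match

i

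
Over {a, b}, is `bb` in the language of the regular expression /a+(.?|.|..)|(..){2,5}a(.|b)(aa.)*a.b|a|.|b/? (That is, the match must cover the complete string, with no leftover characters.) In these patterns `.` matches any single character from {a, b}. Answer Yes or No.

No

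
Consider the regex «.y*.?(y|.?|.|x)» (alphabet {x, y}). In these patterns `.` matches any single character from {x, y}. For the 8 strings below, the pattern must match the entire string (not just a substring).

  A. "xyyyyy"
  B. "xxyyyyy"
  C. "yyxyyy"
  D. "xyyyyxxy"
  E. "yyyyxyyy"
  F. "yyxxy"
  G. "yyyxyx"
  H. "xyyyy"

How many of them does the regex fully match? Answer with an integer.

2

A → match
B → no match
C → no match
D → no match
E → no match
F → no match
G → no match
H → match
Total matched: 2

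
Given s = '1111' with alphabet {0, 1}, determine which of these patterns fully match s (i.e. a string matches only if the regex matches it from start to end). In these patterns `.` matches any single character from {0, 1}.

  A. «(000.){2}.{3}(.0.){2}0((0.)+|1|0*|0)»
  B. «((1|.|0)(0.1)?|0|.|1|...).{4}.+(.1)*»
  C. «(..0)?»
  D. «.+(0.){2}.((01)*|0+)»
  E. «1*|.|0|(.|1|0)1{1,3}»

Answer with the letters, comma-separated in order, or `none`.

E

A → no match — must start with '000'
B → no match
C → no match
D → no match
E → match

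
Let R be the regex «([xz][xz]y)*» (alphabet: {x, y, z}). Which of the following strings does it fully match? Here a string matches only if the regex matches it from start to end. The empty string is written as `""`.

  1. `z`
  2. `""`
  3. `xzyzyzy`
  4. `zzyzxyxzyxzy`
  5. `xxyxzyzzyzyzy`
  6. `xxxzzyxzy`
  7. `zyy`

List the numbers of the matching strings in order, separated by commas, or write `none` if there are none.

1. `z` → no match
2. `""` → match
3. `xzyzyzy` → no match
4. `zzyzxyxzyxzy` → match
5 → no match
6. `xxxzzyxzy` → no match
7. `zyy` → no match

2, 4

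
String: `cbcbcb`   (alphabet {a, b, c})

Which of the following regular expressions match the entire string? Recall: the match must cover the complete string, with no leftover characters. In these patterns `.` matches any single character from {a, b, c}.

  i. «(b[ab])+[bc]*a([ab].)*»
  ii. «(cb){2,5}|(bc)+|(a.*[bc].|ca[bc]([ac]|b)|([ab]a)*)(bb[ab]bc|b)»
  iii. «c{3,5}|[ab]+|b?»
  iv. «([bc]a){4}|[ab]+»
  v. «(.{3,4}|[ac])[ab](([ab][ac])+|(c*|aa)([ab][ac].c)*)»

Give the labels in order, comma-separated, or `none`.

ii

i → no match — must start with `b`
ii → match
iii → no match
iv → no match
v → no match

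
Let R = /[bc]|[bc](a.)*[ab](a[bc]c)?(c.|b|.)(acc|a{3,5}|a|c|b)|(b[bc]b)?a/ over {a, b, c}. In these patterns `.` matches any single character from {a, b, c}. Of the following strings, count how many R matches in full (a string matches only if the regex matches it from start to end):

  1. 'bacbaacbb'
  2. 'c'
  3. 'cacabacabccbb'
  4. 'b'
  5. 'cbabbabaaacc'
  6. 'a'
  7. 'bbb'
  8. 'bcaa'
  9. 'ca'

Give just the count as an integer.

3

1 → no match
2 → match
3 → no match
4 → match
5 → no match
6 → match
7 → no match
8 → no match
9 → no match
Total matched: 3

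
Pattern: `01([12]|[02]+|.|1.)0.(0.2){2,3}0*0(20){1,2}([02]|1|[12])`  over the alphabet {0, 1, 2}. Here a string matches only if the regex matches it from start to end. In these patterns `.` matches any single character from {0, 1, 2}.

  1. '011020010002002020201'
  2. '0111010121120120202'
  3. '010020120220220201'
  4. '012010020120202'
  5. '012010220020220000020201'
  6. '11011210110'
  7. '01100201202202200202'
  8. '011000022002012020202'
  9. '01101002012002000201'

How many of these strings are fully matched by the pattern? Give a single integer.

1 → no match
2 → no match
3 → match
4 → match
5 → match
6 → no match — must start with '01'
7 → match
8 → match
9 → match
Total matched: 6

6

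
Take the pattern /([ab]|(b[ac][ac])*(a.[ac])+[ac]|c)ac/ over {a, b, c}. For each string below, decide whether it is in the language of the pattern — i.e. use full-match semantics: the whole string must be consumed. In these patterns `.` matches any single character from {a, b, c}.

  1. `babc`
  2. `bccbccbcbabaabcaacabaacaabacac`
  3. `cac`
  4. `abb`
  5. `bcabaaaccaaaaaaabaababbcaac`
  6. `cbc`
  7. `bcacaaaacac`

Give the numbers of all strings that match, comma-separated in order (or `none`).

3

1 → no match — must end with `ac`
2 → no match
3 → match
4 → no match — must end with `ac`
5 → no match
6 → no match — must end with `ac`
7 → no match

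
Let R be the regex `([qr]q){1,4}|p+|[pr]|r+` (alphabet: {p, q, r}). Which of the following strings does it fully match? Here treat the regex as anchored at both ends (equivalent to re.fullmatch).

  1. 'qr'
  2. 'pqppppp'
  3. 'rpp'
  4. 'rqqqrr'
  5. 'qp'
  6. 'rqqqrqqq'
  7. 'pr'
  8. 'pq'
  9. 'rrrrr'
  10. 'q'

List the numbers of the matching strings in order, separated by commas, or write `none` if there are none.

1 → no match
2 → no match
3 → no match
4 → no match
5 → no match
6 → match
7 → no match
8 → no match
9 → match
10 → no match

6, 9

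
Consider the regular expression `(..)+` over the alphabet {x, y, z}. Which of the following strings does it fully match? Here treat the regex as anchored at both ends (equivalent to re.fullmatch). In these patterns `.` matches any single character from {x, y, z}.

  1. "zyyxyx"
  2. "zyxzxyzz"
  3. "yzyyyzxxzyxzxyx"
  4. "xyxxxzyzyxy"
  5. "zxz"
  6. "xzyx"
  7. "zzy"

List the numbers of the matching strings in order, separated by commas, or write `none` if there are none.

1, 2, 6

1 → match
2 → match
3 → no match
4 → no match
5 → no match
6 → match
7 → no match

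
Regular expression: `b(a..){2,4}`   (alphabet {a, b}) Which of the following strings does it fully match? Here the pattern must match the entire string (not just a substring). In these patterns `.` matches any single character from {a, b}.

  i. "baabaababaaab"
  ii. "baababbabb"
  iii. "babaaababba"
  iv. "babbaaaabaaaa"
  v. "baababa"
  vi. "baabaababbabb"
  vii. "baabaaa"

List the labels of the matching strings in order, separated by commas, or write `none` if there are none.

i, ii, iv, v, vi, vii

i → match
ii → match
iii → no match
iv → match
v → match
vi → match
vii → match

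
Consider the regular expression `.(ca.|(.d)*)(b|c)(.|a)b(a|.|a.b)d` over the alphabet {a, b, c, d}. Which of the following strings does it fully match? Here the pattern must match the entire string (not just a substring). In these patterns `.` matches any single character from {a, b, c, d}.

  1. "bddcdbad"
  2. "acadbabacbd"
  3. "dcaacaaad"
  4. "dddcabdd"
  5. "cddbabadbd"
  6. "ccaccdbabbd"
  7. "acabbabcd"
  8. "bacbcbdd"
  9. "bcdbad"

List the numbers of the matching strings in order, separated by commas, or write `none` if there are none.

1, 2, 4, 5, 6, 7, 9

1 → match
2 → match
3 → no match
4 → match
5 → match
6 → match
7 → match
8 → no match
9 → match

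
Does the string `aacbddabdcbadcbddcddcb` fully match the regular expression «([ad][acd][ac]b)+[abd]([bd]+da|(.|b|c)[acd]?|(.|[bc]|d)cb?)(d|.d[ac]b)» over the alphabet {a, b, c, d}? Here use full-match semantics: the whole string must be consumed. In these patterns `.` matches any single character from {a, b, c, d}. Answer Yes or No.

No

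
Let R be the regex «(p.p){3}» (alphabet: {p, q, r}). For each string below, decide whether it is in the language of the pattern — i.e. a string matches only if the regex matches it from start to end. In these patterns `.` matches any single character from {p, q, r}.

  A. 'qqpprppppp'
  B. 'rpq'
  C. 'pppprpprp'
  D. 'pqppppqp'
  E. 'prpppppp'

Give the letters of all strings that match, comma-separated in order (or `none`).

A → no match — must start with 'p'
B → no match — must start with 'p'
C → match
D → no match
E → no match

C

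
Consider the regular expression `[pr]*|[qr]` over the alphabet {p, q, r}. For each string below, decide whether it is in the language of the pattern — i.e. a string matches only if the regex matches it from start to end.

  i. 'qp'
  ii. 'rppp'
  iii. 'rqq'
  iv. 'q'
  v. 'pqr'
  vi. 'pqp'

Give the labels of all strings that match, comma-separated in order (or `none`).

i → no match
ii → match
iii → no match
iv → match
v → no match
vi → no match

ii, iv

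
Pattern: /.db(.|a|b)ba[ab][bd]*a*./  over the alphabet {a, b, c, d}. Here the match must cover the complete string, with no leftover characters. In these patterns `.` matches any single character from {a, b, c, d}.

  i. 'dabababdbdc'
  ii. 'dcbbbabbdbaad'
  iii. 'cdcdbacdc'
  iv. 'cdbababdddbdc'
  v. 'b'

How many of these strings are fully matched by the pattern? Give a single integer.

i. 'dabababdbdc' → no match
ii → no match
iii. 'cdcdbacdc' → no match
iv → match
v. 'b' → no match
Total matched: 1

1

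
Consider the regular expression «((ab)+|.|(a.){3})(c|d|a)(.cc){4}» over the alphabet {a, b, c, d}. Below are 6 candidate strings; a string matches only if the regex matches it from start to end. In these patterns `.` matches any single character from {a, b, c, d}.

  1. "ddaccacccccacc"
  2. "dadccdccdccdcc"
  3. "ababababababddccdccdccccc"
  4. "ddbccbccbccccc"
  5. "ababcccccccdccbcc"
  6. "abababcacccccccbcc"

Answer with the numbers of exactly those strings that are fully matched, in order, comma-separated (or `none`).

1 → match
2 → match
3 → match
4 → match
5 → match
6 → no match

1, 2, 3, 4, 5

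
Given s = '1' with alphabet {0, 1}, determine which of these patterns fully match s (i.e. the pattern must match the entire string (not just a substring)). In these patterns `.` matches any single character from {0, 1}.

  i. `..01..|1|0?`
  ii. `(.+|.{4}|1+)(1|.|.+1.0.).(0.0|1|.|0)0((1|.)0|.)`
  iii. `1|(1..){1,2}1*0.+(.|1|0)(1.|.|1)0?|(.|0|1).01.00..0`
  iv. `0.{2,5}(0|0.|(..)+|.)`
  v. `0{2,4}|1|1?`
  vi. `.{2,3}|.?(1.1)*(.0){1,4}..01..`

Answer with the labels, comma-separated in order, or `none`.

i → match
ii → no match
iii → match
iv → no match — must start with '0'
v → match
vi → no match

i, iii, v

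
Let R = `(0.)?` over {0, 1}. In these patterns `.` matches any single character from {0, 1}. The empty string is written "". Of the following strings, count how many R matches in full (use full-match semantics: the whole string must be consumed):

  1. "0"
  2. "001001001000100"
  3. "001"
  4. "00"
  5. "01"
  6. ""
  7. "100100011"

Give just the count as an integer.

3

1 → no match
2 → no match
3 → no match
4 → match
5 → match
6 → match
7 → no match
Total matched: 3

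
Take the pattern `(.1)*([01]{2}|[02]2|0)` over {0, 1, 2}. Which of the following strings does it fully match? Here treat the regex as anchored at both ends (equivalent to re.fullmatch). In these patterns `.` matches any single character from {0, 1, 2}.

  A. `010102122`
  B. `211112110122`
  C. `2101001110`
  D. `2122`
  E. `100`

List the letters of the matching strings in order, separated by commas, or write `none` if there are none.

D

A → no match
B → no match
C → no match
D → match
E → no match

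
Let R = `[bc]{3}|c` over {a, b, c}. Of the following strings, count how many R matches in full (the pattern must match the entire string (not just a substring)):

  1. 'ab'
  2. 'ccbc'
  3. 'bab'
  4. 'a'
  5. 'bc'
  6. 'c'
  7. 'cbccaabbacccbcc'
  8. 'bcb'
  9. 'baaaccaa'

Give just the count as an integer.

2

1 → no match
2 → no match
3 → no match
4 → no match
5 → no match
6 → match
7 → no match
8 → match
9 → no match
Total matched: 2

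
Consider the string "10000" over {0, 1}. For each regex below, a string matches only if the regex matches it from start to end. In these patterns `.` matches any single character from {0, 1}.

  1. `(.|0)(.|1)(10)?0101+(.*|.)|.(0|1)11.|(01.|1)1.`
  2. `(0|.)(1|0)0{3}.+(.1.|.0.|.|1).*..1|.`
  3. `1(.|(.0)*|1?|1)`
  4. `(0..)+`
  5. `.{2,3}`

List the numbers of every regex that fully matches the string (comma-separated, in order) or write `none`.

3

1 → no match
2 → no match
3 → match
4 → no match — must start with "0"
5 → no match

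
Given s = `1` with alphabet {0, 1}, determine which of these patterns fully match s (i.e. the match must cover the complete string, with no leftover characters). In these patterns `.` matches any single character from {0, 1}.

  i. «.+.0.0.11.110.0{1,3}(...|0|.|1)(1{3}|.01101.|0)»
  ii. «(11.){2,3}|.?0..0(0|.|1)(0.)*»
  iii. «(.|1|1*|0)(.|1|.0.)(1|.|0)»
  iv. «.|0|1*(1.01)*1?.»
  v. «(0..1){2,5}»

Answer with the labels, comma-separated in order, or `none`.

i → no match
ii → no match
iii → no match
iv → match
v → no match — must start with `0`

iv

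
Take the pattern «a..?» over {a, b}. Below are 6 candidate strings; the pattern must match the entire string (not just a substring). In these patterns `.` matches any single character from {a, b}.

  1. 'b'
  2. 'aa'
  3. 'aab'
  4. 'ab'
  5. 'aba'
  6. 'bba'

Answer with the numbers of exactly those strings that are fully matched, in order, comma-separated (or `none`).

1 → no match — must start with 'a'
2 → match
3 → match
4 → match
5 → match
6 → no match — must start with 'a'

2, 3, 4, 5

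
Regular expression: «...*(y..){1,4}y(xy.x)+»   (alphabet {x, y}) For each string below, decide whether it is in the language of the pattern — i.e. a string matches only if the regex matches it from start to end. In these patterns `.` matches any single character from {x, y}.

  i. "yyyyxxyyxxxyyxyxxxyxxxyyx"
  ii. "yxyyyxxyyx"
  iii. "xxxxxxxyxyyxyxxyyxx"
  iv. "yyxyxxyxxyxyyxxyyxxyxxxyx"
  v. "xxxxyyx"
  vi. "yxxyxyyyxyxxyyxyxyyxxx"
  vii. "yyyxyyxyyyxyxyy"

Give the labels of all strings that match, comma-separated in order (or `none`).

i → no match
ii → no match
iii → no match
iv → no match
v → no match
vi → no match
vii → no match — must end with "x"

none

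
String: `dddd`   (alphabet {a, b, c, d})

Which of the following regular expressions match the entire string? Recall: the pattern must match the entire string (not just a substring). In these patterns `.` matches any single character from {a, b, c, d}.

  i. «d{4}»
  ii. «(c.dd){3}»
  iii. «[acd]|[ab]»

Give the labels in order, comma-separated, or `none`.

i

i → match
ii → no match — must start with `c`
iii → no match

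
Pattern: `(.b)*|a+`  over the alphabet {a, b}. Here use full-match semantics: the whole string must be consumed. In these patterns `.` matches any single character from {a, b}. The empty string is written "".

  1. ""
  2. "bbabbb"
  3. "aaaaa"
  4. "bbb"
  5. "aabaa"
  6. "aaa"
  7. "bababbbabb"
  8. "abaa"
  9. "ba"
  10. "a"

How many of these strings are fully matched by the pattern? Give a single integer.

5

1 → match
2 → match
3 → match
4 → no match
5 → no match
6 → match
7 → no match
8 → no match
9 → no match
10 → match
Total matched: 5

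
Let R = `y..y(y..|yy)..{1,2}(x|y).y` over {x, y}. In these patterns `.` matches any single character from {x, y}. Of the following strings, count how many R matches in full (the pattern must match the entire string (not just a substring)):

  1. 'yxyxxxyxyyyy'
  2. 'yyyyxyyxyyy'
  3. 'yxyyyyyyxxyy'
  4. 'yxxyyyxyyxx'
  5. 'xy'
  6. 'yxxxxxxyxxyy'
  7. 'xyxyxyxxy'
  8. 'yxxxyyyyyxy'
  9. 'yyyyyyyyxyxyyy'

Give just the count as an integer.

1 → no match
2 → no match
3 → match
4 → no match — must end with 'y'
5 → no match — must start with 'y'
6 → no match
7 → no match — must start with 'y'
8 → no match
9 → no match
Total matched: 1

1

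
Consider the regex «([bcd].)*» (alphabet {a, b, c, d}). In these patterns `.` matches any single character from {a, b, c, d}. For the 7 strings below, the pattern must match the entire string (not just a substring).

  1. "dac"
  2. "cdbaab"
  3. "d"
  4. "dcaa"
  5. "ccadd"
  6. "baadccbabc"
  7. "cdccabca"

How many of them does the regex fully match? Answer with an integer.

1. "dac" → no match
2. "cdbaab" → no match
3. "d" → no match
4. "dcaa" → no match
5. "ccadd" → no match
6. "baadccbabc" → no match
7. "cdccabca" → no match
Total matched: 0

0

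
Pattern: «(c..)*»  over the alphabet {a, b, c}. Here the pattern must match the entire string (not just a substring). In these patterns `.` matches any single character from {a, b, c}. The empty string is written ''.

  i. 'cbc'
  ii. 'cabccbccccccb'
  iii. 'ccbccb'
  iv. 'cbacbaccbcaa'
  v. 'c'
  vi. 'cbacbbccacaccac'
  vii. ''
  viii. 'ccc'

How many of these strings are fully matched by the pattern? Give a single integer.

i → match
ii → no match
iii → match
iv → match
v → no match
vi → match
vii → match
viii → match
Total matched: 6

6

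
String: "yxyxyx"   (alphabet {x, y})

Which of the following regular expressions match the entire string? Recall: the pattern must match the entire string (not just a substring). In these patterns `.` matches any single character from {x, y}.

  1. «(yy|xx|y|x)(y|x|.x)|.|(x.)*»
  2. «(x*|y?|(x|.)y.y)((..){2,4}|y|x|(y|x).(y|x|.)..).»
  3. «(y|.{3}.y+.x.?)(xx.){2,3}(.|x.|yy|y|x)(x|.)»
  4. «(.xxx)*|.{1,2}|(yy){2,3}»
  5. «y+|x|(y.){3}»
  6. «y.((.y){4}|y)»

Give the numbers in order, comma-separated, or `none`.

1 → no match
2 → match
3 → no match
4 → no match
5 → match
6 → no match — must end with "y"

2, 5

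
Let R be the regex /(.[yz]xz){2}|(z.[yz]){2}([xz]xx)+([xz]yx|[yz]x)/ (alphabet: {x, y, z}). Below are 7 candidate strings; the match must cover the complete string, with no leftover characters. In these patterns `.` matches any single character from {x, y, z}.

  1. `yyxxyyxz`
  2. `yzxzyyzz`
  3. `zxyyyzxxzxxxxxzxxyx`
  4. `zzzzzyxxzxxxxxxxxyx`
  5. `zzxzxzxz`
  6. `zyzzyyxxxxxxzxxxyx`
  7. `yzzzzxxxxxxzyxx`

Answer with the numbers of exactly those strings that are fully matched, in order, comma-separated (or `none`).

5, 6

1 → no match
2 → no match
3 → no match
4 → no match
5 → match
6 → match
7 → no match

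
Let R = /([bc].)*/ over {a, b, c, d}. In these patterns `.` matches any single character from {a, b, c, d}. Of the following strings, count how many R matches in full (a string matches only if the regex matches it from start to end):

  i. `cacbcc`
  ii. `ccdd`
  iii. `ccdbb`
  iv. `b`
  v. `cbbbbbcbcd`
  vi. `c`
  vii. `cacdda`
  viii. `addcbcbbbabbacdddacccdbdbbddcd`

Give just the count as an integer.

i → match
ii → no match
iii → no match
iv → no match
v → match
vi → no match
vii → no match
viii → no match
Total matched: 2

2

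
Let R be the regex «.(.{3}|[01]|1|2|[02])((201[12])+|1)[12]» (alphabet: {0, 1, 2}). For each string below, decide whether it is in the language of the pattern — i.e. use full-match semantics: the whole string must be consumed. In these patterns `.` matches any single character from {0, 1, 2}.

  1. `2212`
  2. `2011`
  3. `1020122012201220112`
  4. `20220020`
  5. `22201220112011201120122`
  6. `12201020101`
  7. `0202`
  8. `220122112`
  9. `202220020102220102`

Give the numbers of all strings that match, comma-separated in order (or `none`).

1. `2212` → match
2. `2011` → match
3 → match
4. `20220020` → no match
5 → match
6. `12201020101` → no match
7. `0202` → no match
8. `220122112` → no match
9 → no match

1, 2, 3, 5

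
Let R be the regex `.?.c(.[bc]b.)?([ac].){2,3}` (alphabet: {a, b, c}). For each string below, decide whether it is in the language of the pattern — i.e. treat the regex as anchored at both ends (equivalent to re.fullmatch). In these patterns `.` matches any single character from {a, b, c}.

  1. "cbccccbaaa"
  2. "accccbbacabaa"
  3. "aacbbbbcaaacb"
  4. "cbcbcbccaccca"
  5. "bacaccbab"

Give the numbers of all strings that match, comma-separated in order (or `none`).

1 → no match
2 → match
3 → match
4 → match
5 → match

2, 3, 4, 5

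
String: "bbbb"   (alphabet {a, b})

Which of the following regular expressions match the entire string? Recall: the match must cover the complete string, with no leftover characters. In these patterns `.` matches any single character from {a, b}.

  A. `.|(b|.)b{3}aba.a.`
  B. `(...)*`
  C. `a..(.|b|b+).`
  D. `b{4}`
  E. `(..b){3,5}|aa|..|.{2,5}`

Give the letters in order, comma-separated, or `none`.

D, E

A → no match
B → no match
C → no match — must start with "a"
D → match
E → match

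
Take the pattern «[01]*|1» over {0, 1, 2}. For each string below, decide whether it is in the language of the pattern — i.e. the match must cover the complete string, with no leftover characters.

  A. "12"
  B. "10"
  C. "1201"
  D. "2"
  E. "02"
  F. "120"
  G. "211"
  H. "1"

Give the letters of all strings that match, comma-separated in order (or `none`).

A → no match
B → match
C → no match
D → no match
E → no match
F → no match
G → no match
H → match

B, H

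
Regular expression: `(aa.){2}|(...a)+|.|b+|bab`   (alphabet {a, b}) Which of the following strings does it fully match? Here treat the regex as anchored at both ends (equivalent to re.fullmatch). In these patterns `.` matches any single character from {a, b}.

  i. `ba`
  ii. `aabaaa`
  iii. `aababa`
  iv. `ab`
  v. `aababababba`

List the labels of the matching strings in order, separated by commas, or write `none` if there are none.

i → no match
ii → match
iii → no match
iv → no match
v → no match

ii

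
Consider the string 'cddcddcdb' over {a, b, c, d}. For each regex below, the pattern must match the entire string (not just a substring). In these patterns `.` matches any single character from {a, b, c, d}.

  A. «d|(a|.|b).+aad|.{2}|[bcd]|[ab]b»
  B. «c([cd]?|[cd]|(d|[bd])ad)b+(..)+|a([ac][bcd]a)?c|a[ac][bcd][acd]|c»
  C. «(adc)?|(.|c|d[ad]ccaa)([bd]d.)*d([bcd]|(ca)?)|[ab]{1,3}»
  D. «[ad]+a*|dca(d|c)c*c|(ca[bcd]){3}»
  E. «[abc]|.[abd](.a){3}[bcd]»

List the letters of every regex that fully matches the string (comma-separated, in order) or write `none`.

C

A → no match
B → no match
C → match
D → no match
E → no match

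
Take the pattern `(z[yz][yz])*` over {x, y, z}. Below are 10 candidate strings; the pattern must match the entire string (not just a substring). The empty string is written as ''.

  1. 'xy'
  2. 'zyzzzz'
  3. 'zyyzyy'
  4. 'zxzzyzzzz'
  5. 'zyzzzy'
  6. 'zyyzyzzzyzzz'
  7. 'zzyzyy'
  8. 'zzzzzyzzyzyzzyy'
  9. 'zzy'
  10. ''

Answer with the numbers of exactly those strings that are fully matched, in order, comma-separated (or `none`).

2, 3, 5, 6, 7, 8, 9, 10

1 → no match
2 → match
3 → match
4 → no match
5 → match
6 → match
7 → match
8 → match
9 → match
10 → match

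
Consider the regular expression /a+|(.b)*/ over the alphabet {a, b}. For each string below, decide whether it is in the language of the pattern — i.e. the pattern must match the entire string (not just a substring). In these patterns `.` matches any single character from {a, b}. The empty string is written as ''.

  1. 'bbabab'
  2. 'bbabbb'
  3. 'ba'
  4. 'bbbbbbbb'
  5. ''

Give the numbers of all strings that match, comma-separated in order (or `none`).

1 → match
2 → match
3 → no match
4 → match
5 → match

1, 2, 4, 5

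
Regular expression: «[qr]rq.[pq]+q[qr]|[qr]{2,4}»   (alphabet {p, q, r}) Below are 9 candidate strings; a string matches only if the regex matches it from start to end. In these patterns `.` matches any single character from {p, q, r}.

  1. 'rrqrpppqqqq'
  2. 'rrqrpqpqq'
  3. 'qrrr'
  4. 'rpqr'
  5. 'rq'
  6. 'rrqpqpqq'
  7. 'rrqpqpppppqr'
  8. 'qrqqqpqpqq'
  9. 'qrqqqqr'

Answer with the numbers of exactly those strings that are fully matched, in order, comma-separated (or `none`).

1 → match
2 → match
3 → match
4 → no match
5 → match
6 → match
7 → match
8 → match
9 → match

1, 2, 3, 5, 6, 7, 8, 9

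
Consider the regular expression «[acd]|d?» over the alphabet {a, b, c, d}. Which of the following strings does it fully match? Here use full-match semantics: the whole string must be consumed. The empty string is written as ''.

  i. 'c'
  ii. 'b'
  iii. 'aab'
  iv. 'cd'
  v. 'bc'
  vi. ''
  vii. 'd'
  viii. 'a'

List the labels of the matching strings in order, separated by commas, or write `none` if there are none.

i, vi, vii, viii

i → match
ii → no match
iii → no match
iv → no match
v → no match
vi → match
vii → match
viii → match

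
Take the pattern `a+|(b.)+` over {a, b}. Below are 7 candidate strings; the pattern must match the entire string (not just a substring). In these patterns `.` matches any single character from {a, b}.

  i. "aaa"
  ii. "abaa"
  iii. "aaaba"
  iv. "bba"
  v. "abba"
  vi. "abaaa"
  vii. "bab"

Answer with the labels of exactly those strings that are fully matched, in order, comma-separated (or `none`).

i → match
ii → no match
iii → no match
iv → no match
v → no match
vi → no match
vii → no match

i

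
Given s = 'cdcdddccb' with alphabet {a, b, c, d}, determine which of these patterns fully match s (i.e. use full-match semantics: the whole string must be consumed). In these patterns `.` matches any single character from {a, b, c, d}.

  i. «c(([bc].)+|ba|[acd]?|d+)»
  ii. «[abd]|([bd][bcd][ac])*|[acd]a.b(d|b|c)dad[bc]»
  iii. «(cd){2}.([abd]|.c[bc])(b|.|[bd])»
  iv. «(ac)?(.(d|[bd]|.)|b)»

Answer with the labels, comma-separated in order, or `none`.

iii

i → no match
ii → no match
iii → match
iv → no match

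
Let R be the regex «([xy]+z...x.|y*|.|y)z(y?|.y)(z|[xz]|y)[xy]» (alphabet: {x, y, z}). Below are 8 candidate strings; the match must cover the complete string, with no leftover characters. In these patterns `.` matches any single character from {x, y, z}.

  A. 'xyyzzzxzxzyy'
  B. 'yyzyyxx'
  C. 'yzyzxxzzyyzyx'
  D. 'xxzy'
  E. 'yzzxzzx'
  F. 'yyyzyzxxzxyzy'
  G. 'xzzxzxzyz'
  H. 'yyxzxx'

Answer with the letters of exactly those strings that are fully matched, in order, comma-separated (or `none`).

B

A → no match
B → match
C → no match
D → no match
E → no match
F → no match
G → no match
H → no match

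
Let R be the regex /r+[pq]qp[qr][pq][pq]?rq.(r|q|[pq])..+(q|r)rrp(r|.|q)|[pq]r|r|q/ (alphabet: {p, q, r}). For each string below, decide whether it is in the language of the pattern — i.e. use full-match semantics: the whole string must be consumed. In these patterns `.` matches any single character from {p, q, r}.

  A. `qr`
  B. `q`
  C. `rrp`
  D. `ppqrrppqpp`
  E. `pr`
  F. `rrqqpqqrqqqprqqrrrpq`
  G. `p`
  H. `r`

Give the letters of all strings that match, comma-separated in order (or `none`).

A → match
B → match
C → no match
D → no match
E → match
F → match
G → no match
H → match

A, B, E, F, H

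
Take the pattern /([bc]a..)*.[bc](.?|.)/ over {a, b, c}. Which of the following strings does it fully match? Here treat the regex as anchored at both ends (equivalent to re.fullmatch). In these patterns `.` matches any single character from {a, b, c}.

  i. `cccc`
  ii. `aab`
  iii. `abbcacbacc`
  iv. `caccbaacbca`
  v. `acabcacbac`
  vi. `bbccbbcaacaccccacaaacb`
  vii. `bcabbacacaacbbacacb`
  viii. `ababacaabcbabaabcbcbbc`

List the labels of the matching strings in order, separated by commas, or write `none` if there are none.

i → no match
ii → no match
iii → no match
iv → match
v → no match
vi → no match
vii → no match
viii → no match

iv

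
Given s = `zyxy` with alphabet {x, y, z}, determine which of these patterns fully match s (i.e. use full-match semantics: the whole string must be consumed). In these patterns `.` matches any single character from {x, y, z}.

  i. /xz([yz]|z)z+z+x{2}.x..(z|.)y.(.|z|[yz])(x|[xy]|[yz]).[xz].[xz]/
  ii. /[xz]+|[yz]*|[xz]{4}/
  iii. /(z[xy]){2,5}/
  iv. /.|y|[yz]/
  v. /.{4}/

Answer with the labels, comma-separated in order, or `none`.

i → no match — must start with `xz`
ii → no match
iii → no match
iv → no match
v → match

v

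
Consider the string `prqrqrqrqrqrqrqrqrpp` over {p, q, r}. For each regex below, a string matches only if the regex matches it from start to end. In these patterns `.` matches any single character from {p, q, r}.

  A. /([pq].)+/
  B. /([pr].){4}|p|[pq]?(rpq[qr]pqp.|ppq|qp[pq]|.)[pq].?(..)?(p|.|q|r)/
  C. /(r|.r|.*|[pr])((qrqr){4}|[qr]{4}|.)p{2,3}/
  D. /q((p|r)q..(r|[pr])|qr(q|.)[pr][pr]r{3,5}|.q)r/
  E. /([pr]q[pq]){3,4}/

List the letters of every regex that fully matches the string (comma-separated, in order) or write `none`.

A, C

A → match
B → no match
C → match
D → no match — must start with `q`
E → no match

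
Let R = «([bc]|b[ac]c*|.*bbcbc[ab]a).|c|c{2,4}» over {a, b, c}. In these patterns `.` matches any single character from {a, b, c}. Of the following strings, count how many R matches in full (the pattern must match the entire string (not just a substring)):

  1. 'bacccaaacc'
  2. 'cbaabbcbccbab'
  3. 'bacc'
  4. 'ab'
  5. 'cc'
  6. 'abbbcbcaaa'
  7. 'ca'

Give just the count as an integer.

4

1. 'bacccaaacc' → no match
2 → no match
3. 'bacc' → match
4. 'ab' → no match
5. 'cc' → match
6. 'abbbcbcaaa' → match
7. 'ca' → match
Total matched: 4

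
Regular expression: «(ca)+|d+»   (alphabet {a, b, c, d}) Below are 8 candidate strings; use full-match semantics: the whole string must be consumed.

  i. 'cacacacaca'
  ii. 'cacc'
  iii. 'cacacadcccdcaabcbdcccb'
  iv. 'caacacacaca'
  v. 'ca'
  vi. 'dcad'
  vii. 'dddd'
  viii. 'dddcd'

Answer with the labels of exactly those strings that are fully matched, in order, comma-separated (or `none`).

i, v, vii

i → match
ii → no match
iii → no match
iv → no match
v → match
vi → no match
vii → match
viii → no match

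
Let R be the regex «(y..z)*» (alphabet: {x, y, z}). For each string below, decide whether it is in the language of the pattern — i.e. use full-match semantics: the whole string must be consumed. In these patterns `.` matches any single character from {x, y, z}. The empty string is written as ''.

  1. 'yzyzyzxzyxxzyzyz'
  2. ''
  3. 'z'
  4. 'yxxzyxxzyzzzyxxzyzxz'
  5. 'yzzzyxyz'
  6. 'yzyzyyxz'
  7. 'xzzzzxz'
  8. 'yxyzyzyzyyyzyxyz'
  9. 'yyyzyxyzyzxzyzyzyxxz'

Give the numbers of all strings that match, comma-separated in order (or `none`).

1, 2, 4, 5, 6, 8, 9

1 → match
2. '' → match
3. 'z' → no match
4 → match
5. 'yzzzyxyz' → match
6. 'yzyzyyxz' → match
7. 'xzzzzxz' → no match
8 → match
9 → match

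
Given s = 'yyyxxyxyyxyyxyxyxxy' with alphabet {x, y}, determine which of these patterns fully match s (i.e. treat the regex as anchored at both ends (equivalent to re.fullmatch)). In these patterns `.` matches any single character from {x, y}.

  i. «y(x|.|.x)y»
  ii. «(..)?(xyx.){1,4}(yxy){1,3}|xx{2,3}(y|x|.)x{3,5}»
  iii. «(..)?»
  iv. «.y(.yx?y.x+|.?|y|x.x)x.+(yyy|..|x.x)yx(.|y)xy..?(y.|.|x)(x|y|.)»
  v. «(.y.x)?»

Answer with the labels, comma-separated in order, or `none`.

iv

i → no match
ii → no match
iii → no match
iv → match
v → no match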